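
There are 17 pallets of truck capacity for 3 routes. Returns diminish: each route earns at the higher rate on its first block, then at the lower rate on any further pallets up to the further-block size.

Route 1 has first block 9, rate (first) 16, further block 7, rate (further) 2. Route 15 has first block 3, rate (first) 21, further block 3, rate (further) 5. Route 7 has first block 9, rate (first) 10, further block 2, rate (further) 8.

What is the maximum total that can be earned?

257

Rank every tier by rate: Route 15/T1 21 > Route 1/T1 16 > Route 7/T1 10 > Route 7/T2 8 > Route 15/T2 5 > Route 1/T2 2.
Route 15/T1 (21): +3 ; 14 left.
Route 1 T1 at 16: fill all 9 ; 5 left.
Route 7/T1: +5 of 9 at 10; pool empty.
Total = 21×3 + 16×9 + 10×5 = 257.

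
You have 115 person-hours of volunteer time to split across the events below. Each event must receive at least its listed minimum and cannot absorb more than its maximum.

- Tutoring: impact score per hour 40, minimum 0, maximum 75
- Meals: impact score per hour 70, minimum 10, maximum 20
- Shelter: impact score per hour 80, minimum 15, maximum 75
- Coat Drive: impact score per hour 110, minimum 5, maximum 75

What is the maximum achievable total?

11350

Meeting every minimum uses 0+10+15+5 = 30 person-hours, leaving 85.
Highest impact score per hour first: Coat Drive 110 > Shelter 80 > Meals 70 > Tutoring 40.
Coat Drive takes 70 more to reach its cap of 75 — 15 left.
Shelter: +15 (room for 60) → 30. Pool exhausted.
Total = 70×10 + 80×30 + 110×75 = 11350.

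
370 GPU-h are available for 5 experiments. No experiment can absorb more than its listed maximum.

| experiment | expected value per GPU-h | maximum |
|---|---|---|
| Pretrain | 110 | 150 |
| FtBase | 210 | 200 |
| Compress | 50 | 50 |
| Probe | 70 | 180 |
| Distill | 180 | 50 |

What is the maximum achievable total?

64200

Rank by expected value per GPU-h: FtBase 210 > Distill 180 > Pretrain 110 > Probe 70 > Compress 50.
FtBase takes 200 to reach its cap of 200 — 170 left.
Give Distill 50 to hit its cap of 50 — 120 left.
Pretrain has room for 150 but only 120 remain, so it gets 120.
Total = 110×120 + 210×200 + 180×50 = 64200.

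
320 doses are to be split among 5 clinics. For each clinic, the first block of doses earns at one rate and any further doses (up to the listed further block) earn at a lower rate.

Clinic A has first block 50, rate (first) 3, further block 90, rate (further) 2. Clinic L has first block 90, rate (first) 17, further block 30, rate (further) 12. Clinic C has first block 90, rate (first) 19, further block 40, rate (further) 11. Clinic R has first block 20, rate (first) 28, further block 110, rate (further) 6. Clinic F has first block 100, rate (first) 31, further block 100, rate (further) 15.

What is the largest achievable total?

7200

Rank every tier by rate: Clinic F/tier1 31 > Clinic R/tier1 28 > Clinic C/tier1 19 > Clinic L/tier1 17 > Clinic F/tier2 15 > Clinic L/tier2 12 > Clinic C/tier2 11 > Clinic R/tier2 6 > Clinic A/tier1 3 > Clinic A/tier2 2.
Clinic F/tier1 (31): +100 ; 220 left.
Fill Clinic R tier1 block (20 at 28) ; 200 left.
Clinic C/tier1 (19): +90 ; 110 left.
Clinic L tier1 at 17: fill all 90 ; 20 left.
Clinic F/tier2: +20 of 100 at 15; pool empty.
Total = 31×100 + 28×20 + 19×90 + 17×90 + 15×20 = 7200.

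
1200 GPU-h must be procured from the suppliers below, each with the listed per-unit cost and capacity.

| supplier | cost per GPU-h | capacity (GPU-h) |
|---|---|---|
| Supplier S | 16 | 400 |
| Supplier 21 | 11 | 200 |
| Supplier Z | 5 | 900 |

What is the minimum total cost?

Fill from the cheapest supplier first.
Supplier Z (5): use full 900 — 300 GPU-h to go.
Supplier 21 at 11: take all 200 GPU-h — 100 still needed.
Supplier S (16): take the remaining 100 — done.
Cost = 900×5 + 200×11 + 100×16 = 8300.

8300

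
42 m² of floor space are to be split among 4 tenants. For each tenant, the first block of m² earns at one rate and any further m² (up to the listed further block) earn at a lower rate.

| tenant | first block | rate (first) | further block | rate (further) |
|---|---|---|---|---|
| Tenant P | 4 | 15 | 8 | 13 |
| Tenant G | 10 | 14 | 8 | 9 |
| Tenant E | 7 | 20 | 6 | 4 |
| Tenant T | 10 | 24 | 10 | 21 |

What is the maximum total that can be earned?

Rank every tier by rate: Tenant T/T1 24 > Tenant T/T2 21 > Tenant E/T1 20 > Tenant P/T1 15 > Tenant G/T1 14 > Tenant P/T2 13 > Tenant G/T2 9 > Tenant E/T2 4.
Tenant T T1 at 24: fill all 10 — 32 left.
Tenant T T2 at 21: fill all 10 — 22 left.
Fill Tenant E T1 block (7 at 20) — 15 left.
Fill Tenant P T1 block (4 at 15) — 11 left.
Tenant G T1 at 14: fill all 10 — 1 left.
Tenant P/T2: +1 of 8 at 13; pool empty.
Total = 24×10 + 21×10 + 20×7 + 15×4 + 14×10 + 13×1 = 803.

803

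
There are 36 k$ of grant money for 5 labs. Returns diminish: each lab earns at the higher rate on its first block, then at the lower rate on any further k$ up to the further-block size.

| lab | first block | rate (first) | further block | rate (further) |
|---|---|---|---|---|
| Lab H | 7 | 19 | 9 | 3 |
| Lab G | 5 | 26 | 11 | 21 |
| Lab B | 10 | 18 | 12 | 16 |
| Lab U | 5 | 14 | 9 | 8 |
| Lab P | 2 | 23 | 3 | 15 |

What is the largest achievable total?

736

Treat each block as its own option and order by rate: Lab G/T1 26 > Lab P/T1 23 > Lab G/T2 21 > Lab H/T1 19 > Lab B/T1 18 > Lab B/T2 16 > Lab P/T2 15 > Lab U/T1 14 > Lab U/T2 8 > Lab H/T2 3.
Lab G T1 at 26: fill all 5 — 31 left.
Fill Lab P T1 block (2 at 23) — 29 left.
Lab G T2 at 21: fill all 11 — 18 left.
Fill Lab H T1 block (7 at 19) — 11 left.
Lab B T1 at 18: fill all 10 — 1 left.
Lab B T2 at 16: only 1 left, fill 1.
Total = 26×5 + 23×2 + 21×11 + 19×7 + 18×10 + 16×1 = 736.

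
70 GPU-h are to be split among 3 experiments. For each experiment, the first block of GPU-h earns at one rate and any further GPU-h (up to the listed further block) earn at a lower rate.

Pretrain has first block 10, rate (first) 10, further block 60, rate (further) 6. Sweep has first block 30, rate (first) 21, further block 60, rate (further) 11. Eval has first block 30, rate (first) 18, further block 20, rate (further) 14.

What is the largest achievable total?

Treat each block as its own option and order by rate: Sweep/T1 21 > Eval/T1 18 > Eval/T2 14 > Sweep/T2 11 > Pretrain/T1 10 > Pretrain/T2 6.
Fill Sweep T1 block (30 at 21) ; 40 left.
Eval/T1 (18): +30 ; 10 left.
Eval/T2: +10 of 20 at 14; pool empty.
Total = 21×30 + 18×30 + 14×10 = 1310.

1310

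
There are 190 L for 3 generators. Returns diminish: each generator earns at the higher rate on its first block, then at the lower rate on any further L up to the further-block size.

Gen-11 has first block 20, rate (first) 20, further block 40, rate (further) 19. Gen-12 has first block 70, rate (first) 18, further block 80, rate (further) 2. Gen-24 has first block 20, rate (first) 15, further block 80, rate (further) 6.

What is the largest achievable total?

Order all 6 blocks by rate: Gen-11/T1 20 > Gen-11/T2 19 > Gen-12/T1 18 > Gen-24/T1 15 > Gen-24/T2 6 > Gen-12/T2 2.
Gen-11 T1 at 20: fill all 20 — 170 left.
Fill Gen-11 T2 block (40 at 19) — 130 left.
Fill Gen-12 T1 block (70 at 18) — 60 left.
Gen-24 T1 at 15: fill all 20 — 40 left.
Gen-24/T2: +40 of 80 at 6; pool empty.
Total = 20×20 + 19×40 + 18×70 + 15×20 + 6×40 = 2960.

2960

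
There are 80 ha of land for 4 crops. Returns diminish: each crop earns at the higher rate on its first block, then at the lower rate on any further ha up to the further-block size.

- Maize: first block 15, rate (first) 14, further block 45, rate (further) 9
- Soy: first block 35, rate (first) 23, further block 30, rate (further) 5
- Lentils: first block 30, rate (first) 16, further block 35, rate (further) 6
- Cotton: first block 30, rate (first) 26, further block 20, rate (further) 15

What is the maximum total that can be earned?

1825

Order all 8 blocks by rate: Cotton/T1 26 > Soy/T1 23 > Lentils/T1 16 > Cotton/T2 15 > Maize/T1 14 > Maize/T2 9 > Lentils/T2 6 > Soy/T2 5.
Cotton/T1 (26): +30 → 50 left.
Soy T1 at 23: fill all 35 → 15 left.
Lentils/T1: +15 of 30 at 16; pool empty.
Total = 26×30 + 23×35 + 16×15 = 1825.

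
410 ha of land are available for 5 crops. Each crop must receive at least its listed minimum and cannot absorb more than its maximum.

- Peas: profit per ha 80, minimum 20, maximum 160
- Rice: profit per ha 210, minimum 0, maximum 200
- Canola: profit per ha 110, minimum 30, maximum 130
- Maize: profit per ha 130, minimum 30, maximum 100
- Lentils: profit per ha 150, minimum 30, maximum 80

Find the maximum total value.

Meeting every minimum uses 20+0+30+30+30 = 110 ha, leaving 300.
Rank by profit per ha: Rice 210 > Lentils 150 > Maize 130 > Canola 110 > Peas 80.
Rice takes 200 more to reach its cap of 200 → 100 left.
Lentils takes 50 more to reach its cap of 80 → 50 left.
Maize has room for 70 more but only 50 remain, so it gets 80.
Total = 80×20 + 210×200 + 110×30 + 130×80 + 150×80 = 69300.

69300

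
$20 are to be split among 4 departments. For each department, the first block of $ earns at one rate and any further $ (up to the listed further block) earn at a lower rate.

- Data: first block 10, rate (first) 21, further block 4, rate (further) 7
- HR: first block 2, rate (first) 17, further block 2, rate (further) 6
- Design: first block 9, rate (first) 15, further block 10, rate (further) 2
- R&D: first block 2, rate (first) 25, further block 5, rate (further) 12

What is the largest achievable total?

Order all 8 blocks by rate: R&D/tier1 25 > Data/tier1 21 > HR/tier1 17 > Design/tier1 15 > R&D/tier2 12 > Data/tier2 7 > HR/tier2 6 > Design/tier2 2.
Fill R&D tier1 block (2 at 25) → 18 left.
Fill Data tier1 block (10 at 21) → 8 left.
Fill HR tier1 block (2 at 17) → 6 left.
Design tier1 at 15: only 6 left, fill 6.
Total = 25×2 + 21×10 + 17×2 + 15×6 = 384.

384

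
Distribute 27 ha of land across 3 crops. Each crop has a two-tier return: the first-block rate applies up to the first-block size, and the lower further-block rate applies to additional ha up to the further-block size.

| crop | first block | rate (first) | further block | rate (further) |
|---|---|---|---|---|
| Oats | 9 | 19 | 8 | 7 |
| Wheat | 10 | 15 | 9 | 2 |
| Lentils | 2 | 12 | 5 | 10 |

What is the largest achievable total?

402

Treat each block as its own option and order by rate: Oats/first 19 > Wheat/first 15 > Lentils/first 12 > Lentils/second 10 > Oats/second 7 > Wheat/second 2.
Oats/first (19): +9 ; 18 left.
Wheat/first (15): +10 ; 8 left.
Lentils/first (12): +2 ; 6 left.
Lentils second at 10: fill all 5 ; 1 left.
Oats/second: +1 of 8 at 7; pool empty.
Total = 19×9 + 15×10 + 12×2 + 10×5 + 7×1 = 402.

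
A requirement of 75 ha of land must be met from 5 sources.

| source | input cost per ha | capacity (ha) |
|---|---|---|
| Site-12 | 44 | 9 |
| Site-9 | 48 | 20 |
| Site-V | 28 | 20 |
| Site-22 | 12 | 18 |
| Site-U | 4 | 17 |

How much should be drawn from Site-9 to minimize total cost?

11

Use sources in increasing cost order.
Site-U (4): use full 17 ; 58 ha to go.
Take 18 from Site-22 at 12 ; need 40 more.
Take 20 from Site-V at 28 ; need 20 more.
Site-12 (44): use full 9 ; 11 ha to go.
Site-9 at 48: take 11 of its 20 ; requirement met.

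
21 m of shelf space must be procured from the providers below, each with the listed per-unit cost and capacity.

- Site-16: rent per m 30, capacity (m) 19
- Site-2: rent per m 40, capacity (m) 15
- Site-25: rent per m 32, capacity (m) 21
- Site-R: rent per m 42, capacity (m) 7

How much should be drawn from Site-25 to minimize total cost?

2

Use providers in increasing cost order.
Take 19 from Site-16 at 30 ; need 2 more.
Take 2 from Site-25 at 32 to finish.
Site-2, Site-R: unused.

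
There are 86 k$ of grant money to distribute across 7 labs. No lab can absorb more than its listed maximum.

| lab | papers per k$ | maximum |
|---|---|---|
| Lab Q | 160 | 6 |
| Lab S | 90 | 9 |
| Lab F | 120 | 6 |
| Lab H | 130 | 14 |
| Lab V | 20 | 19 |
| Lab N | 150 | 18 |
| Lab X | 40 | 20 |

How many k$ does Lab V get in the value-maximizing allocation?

13

Highest papers per k$ first: Lab Q 160 > Lab N 150 > Lab H 130 > Lab F 120 > Lab S 90 > Lab X 40 > Lab V 20.
Lab Q: +6 to 6 (cap) ; 80 left.
Give Lab N 18 to hit its cap of 18 ; 62 left.
Lab H takes 14 to reach its cap of 14 ; 48 left.
Give Lab F 6 to hit its cap of 6 ; 42 left.
Give Lab S 9 to hit its cap of 9 ; 33 left.
Lab X: +20 to 20 (cap) ; 13 left.
Lab V: +13 (room for 19) → 13. Pool exhausted.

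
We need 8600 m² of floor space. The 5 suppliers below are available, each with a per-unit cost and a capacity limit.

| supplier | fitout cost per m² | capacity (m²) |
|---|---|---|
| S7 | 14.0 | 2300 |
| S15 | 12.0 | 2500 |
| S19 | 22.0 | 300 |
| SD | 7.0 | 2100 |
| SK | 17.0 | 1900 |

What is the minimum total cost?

Cheapest first:
SD at 7.0: take all 2100 m² — 6500 still needed.
Take 2500 from S15 at 12.0 — need 4000 more.
S7 (14.0): use full 2300 — 1700 m² to go.
SK (17.0): take the remaining 1700 — done.
S19: unused.
Cost = 2100×7.0 + 2500×12.0 + 2300×14.0 + 1700×17.0 = 105800.

105800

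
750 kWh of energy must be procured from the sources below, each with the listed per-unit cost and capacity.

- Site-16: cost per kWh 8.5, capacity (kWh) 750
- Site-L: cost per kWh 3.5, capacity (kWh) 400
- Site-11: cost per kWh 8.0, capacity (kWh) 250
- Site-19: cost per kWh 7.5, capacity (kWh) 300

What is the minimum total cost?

4050

Fill from the cheapest source first.
Site-L (3.5): use full 400 — 350 kWh to go.
Site-19 (7.5): use full 300 — 50 kWh to go.
Site-11 at 8.0: take 50 of its 250 — requirement met.
Site-16: unused.
Cost = 400×3.5 + 300×7.5 + 50×8.0 = 4050.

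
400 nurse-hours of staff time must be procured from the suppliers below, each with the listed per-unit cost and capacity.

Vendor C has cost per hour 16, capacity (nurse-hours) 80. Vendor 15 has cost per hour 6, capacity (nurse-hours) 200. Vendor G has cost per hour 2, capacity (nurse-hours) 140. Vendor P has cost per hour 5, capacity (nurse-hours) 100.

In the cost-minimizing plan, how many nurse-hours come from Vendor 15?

Cheapest first:
Vendor G at 2: take all 140 nurse-hours ; 260 still needed.
Vendor P (5): use full 100 ; 160 nurse-hours to go.
Take 160 from Vendor 15 at 6 to finish.
Vendor C: unused.

160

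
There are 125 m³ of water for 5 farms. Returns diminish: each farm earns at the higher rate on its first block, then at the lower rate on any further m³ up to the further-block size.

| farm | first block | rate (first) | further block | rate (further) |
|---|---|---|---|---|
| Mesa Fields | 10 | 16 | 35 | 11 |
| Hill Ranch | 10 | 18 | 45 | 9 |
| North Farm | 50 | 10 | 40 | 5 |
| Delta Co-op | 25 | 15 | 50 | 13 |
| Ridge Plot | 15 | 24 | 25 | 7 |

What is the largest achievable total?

Treat each block as its own option and order by rate: Ridge Plot/tier1 24 > Hill Ranch/tier1 18 > Mesa Fields/tier1 16 > Delta Co-op/tier1 15 > Delta Co-op/tier2 13 > Mesa Fields/tier2 11 > North Farm/tier1 10 > Hill Ranch/tier2 9 > Ridge Plot/tier2 7 > North Farm/tier2 5.
Ridge Plot/tier1 (24): +15 — 110 left.
Hill Ranch/tier1 (18): +10 — 100 left.
Mesa Fields/tier1 (16): +10 — 90 left.
Fill Delta Co-op tier1 block (25 at 15) — 65 left.
Delta Co-op tier2 at 13: fill all 50 — 15 left.
Mesa Fields tier2 at 11: only 15 left, fill 15.
Total = 24×15 + 18×10 + 16×10 + 15×25 + 13×50 + 11×15 = 1890.

1890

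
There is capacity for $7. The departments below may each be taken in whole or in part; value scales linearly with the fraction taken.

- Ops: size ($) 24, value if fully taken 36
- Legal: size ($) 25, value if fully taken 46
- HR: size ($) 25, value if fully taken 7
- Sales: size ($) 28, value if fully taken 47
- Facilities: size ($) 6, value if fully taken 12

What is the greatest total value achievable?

Sort by value density: Facilities 12/6≈2, Legal 46/25≈1.84, Sales 47/28≈1.68, Ops 36/24≈1.5, HR 7/25≈0.28.
Take all of Facilities (6 $, value 12) ; 1 $ left.
1 $ left: a 1/25 share of Legal gives 46×1/25 = 1.84.
Total value = 13.84.

13.84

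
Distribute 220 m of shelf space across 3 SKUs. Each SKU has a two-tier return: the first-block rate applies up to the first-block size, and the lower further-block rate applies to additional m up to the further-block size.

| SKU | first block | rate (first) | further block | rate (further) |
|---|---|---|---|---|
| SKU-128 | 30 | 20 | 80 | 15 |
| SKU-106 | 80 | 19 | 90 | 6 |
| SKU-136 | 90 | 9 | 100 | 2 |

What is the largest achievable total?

Order all 6 blocks by rate: SKU-128/first 20 > SKU-106/first 19 > SKU-128/second 15 > SKU-136/first 9 > SKU-106/second 6 > SKU-136/second 2.
SKU-128 first at 20: fill all 30 → 190 left.
SKU-106 first at 19: fill all 80 → 110 left.
Fill SKU-128 second block (80 at 15) → 30 left.
30 remain; put them into SKU-136 first at 9.
Total = 20×30 + 19×80 + 15×80 + 9×30 = 3590.

3590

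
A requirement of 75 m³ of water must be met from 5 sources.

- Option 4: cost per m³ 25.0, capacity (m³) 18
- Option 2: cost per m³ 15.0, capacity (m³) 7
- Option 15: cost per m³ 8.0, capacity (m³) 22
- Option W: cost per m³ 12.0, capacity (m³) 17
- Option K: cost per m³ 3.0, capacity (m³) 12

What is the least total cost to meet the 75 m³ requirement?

Cheapest first:
Take 12 from Option K at 3.0 — need 63 more.
Option 15 (8.0): use full 22 — 41 m³ to go.
Option W (12.0): use full 17 — 24 m³ to go.
Take 7 from Option 2 at 15.0 — need 17 more.
Option 4 (25.0): take the remaining 17 — done.
Cost = 12×3.0 + 22×8.0 + 17×12.0 + 7×15.0 + 17×25.0 = 946.

946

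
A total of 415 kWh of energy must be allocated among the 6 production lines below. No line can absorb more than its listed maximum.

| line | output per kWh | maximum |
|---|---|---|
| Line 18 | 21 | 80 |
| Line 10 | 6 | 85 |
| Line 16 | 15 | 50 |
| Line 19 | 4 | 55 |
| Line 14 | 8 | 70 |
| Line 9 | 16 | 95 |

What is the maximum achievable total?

5160

Rank by output per kWh: Line 18 21 > Line 9 16 > Line 16 15 > Line 14 8 > Line 10 6 > Line 19 4.
Line 18 takes 80 to reach its cap of 80 ; 335 left.
Give Line 9 95 to hit its cap of 95 ; 240 left.
Give Line 16 50 to hit its cap of 50 ; 190 left.
Line 14 takes 70 to reach its cap of 70 ; 120 left.
Line 10: +85 to 85 (cap) ; 35 left.
Line 19: +35 (room for 55) → 35. Pool exhausted.
Total = 21×80 + 6×85 + 15×50 + 4×35 + 8×70 + 16×95 = 5160.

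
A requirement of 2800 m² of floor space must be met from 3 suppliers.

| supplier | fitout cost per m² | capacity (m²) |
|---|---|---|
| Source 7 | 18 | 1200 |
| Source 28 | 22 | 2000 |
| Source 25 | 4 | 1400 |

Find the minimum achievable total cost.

31600

Use suppliers in increasing cost order.
Take 1400 from Source 25 at 4 ; need 1400 more.
Source 7 (18): use full 1200 ; 200 m² to go.
Source 28 at 22: take 200 of its 2000 ; requirement met.
Cost = 1400×4 + 1200×18 + 200×22 = 31600.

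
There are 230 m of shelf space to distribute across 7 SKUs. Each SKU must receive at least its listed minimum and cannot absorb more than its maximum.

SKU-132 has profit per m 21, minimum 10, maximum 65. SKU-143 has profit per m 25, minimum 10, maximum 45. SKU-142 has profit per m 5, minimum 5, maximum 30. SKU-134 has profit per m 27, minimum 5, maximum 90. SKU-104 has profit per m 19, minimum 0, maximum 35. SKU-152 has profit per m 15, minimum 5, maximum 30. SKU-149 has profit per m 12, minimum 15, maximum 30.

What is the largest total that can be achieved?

5295

Meeting every minimum uses 10+10+5+5+0+5+15 = 50 m, leaving 180.
Order the SKUs by profit per m: SKU-134 27 > SKU-143 25 > SKU-132 21 > SKU-104 19 > SKU-152 15 > SKU-149 12 > SKU-142 5.
Give SKU-134 85 more to hit its cap of 90 — 95 left.
SKU-143: +35 to 45 (cap) — 60 left.
SKU-132 takes 55 more to reach its cap of 65 — 5 left.
SKU-104: +5 (room for 35) → 5. Pool exhausted.
Total = 21×65 + 25×45 + 5×5 + 27×90 + 19×5 + 15×5 + 12×15 = 5295.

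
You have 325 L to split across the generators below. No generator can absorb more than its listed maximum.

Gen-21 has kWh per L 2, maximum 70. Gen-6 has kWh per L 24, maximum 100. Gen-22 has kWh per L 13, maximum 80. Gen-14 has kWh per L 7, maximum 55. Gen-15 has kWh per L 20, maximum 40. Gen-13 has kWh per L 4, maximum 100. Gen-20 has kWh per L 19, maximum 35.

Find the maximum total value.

Highest kWh per L first: Gen-6 24 > Gen-15 20 > Gen-20 19 > Gen-22 13 > Gen-14 7 > Gen-13 4 > Gen-21 2.
Gen-6: +100 to 100 (cap) ; 225 left.
Give Gen-15 40 to hit its cap of 40 ; 185 left.
Give Gen-20 35 to hit its cap of 35 ; 150 left.
Give Gen-22 80 to hit its cap of 80 ; 70 left.
Give Gen-14 55 to hit its cap of 55 ; 15 left.
Gen-13 has room for 100 but only 15 remain, so it gets 15.
Total = 24×100 + 13×80 + 7×55 + 20×40 + 4×15 + 19×35 = 5350.

5350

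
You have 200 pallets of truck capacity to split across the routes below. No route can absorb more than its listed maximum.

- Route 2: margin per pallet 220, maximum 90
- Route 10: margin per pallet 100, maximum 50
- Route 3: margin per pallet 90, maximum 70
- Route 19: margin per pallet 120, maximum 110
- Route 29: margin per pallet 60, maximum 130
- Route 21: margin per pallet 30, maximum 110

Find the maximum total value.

Rank by margin per pallet: Route 2 220 > Route 19 120 > Route 10 100 > Route 3 90 > Route 29 60 > Route 21 30.
Route 2 takes 90 to reach its cap of 90 ; 110 left.
Route 19 takes 110 to reach its cap of 110 ; 0 left.
Total = 220×90 + 120×110 = 33000.

33000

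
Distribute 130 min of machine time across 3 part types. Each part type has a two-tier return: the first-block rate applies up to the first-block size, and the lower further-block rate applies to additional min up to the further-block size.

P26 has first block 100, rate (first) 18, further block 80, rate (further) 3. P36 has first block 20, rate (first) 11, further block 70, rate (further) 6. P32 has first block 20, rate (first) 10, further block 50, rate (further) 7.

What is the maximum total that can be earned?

2120

Rank every tier by rate: P26/first 18 > P36/first 11 > P32/first 10 > P32/second 7 > P36/second 6 > P26/second 3.
P26 first at 18: fill all 100 — 30 left.
Fill P36 first block (20 at 11) — 10 left.
10 remain; put them into P32 first at 10.
Total = 18×100 + 11×20 + 10×10 = 2120.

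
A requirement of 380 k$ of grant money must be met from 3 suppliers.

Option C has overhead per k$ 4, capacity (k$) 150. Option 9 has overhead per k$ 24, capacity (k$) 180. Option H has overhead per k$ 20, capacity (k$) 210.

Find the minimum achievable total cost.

5280

Fill from the cheapest supplier first.
Take 150 from Option C at 4 → need 230 more.
Option H (20): use full 210 → 20 k$ to go.
Take 20 from Option 9 at 24 to finish.
Cost = 150×4 + 210×20 + 20×24 = 5280.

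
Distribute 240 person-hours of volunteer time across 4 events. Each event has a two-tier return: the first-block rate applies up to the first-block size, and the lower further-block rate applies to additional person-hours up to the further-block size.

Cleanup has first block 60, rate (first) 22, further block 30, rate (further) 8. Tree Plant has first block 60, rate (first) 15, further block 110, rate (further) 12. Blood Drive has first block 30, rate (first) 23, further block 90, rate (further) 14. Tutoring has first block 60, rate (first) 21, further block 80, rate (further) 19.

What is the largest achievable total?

4940

Rank every tier by rate: Blood Drive/first 23 > Cleanup/first 22 > Tutoring/first 21 > Tutoring/second 19 > Tree Plant/first 15 > Blood Drive/second 14 > Tree Plant/second 12 > Cleanup/second 8.
Blood Drive first at 23: fill all 30 ; 210 left.
Cleanup/first (22): +60 ; 150 left.
Fill Tutoring first block (60 at 21) ; 90 left.
Fill Tutoring second block (80 at 19) ; 10 left.
Tree Plant first at 15: only 10 left, fill 10.
Total = 23×30 + 22×60 + 21×60 + 19×80 + 15×10 = 4940.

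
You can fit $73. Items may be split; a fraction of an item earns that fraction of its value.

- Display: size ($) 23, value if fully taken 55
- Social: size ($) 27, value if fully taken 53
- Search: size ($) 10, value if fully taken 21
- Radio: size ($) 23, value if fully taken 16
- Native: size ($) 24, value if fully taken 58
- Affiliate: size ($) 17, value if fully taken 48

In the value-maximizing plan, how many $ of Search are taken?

9

Sort by value density: Affiliate 48/17≈2.82, Native 58/24≈2.42, Display 55/23≈2.39, Search 21/10≈2.1, Social 53/27≈1.96, Radio 16/23≈0.696.
Affiliate: take in full, 17 $ for value 48 — 56 left.
All 24 $ of Native fit (value 58) — 32 remain.
Display: take in full, 23 $ for value 55 — 9 left.
9 $ left: a 9/10 share of Search gives 21×9/10 = 18.9.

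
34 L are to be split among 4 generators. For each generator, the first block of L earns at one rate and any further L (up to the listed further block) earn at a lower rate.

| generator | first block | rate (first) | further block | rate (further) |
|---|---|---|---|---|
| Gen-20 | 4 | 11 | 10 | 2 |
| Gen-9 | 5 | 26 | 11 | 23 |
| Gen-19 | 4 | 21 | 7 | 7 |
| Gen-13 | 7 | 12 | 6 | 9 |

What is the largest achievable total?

622

Treat each block as its own option and order by rate: Gen-9/tier1 26 > Gen-9/tier2 23 > Gen-19/tier1 21 > Gen-13/tier1 12 > Gen-20/tier1 11 > Gen-13/tier2 9 > Gen-19/tier2 7 > Gen-20/tier2 2.
Fill Gen-9 tier1 block (5 at 26) → 29 left.
Gen-9 tier2 at 23: fill all 11 → 18 left.
Gen-19/tier1 (21): +4 → 14 left.
Gen-13 tier1 at 12: fill all 7 → 7 left.
Gen-20/tier1 (11): +4 → 3 left.
3 remain; put them into Gen-13 tier2 at 9.
Total = 26×5 + 23×11 + 21×4 + 12×7 + 11×4 + 9×3 = 622.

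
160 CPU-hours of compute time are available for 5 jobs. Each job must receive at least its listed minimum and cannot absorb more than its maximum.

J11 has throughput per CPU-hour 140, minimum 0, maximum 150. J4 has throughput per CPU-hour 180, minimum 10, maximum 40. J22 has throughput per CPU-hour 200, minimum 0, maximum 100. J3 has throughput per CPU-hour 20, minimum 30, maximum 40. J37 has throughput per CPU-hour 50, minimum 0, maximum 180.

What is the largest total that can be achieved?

26000

Meeting every minimum uses 0+10+0+30+0 = 40 CPU-hours, leaving 120.
Order the jobs by throughput per CPU-hour: J22 200 > J4 180 > J11 140 > J37 50 > J3 20.
Give J22 100 more to hit its cap of 100 — 20 left.
Only 20 left; J4 takes them to reach 30.
Total = 180×30 + 200×100 + 20×30 = 26000.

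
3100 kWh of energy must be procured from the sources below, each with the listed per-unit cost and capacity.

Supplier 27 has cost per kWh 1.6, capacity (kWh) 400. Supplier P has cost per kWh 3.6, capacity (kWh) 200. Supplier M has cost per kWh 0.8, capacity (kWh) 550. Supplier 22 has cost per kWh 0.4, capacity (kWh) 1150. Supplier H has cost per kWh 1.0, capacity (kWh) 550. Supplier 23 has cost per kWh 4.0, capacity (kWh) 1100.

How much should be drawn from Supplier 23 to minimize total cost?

250

Fill from the cheapest source first.
Supplier 22 (0.4): use full 1150 ; 1950 kWh to go.
Supplier M (0.8): use full 550 ; 1400 kWh to go.
Supplier H at 1.0: take all 550 kWh ; 850 still needed.
Take 400 from Supplier 27 at 1.6 ; need 450 more.
Take 200 from Supplier P at 3.6 ; need 250 more.
Supplier 23 at 4.0: take 250 of its 1100 ; requirement met.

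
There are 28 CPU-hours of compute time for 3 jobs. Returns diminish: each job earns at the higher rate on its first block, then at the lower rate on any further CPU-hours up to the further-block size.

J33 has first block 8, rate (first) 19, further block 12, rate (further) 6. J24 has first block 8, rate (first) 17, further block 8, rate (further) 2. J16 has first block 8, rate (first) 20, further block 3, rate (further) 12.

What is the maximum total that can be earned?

Rank every tier by rate: J16/tier1 20 > J33/tier1 19 > J24/tier1 17 > J16/tier2 12 > J33/tier2 6 > J24/tier2 2.
J16 tier1 at 20: fill all 8 → 20 left.
Fill J33 tier1 block (8 at 19) → 12 left.
J24 tier1 at 17: fill all 8 → 4 left.
Fill J16 tier2 block (3 at 12) → 1 left.
1 remain; put them into J33 tier2 at 6.
Total = 20×8 + 19×8 + 17×8 + 12×3 + 6×1 = 490.

490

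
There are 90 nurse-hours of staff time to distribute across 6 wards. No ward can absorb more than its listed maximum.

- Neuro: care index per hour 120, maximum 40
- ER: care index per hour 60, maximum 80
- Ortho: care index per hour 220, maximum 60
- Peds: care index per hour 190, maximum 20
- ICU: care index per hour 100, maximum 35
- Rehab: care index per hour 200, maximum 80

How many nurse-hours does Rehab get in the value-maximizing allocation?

Highest care index per hour first: Ortho 220 > Rehab 200 > Peds 190 > Neuro 120 > ICU 100 > ER 60.
Ortho takes 60 to reach its cap of 60 → 30 left.
Rehab: +30 (room for 80) → 30. Pool exhausted.

30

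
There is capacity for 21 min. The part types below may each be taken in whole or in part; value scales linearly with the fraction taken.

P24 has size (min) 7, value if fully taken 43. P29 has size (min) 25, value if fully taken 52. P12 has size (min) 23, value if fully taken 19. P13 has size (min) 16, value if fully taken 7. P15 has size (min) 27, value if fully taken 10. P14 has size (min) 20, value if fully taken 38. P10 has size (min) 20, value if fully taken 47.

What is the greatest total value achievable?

Best value per unit of size first: P24 43/7≈6.14, P10 47/20≈2.35, P29 52/25≈2.08, P14 38/20≈1.9, P12 19/23≈0.826, P13 7/16≈0.438, P15 10/27≈0.37.
All 7 min of P24 fit (value 43) ; 14 remain.
Fill the last 14 min with part of P10: 14/20 of it earns 32.9.
Total value = 75.9.

75.9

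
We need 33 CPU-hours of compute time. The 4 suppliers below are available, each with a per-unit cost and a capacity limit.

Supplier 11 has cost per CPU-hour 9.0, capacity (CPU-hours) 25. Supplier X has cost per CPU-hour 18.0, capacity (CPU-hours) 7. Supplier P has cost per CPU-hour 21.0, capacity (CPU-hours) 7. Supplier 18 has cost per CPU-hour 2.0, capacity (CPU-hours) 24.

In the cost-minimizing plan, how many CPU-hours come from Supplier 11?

Cheapest first:
Supplier 18 at 2.0: take all 24 CPU-hours — 9 still needed.
Supplier 11 at 9.0: take 9 of its 25 — requirement met.
Supplier X, Supplier P: unused.

9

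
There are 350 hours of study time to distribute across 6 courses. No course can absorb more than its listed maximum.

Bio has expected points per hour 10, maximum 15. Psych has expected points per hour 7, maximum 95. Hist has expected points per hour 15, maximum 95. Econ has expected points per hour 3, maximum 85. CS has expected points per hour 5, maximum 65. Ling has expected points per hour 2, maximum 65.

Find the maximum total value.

Order the courses by expected points per hour: Hist 15 > Bio 10 > Psych 7 > CS 5 > Econ 3 > Ling 2.
Hist takes 95 to reach its cap of 95 → 255 left.
Bio: +15 to 15 (cap) → 240 left.
Psych: +95 to 95 (cap) → 145 left.
CS: +65 to 65 (cap) → 80 left.
Only 80 left; Econ takes them to reach 80.
Total = 10×15 + 7×95 + 15×95 + 3×80 + 5×65 = 2805.

2805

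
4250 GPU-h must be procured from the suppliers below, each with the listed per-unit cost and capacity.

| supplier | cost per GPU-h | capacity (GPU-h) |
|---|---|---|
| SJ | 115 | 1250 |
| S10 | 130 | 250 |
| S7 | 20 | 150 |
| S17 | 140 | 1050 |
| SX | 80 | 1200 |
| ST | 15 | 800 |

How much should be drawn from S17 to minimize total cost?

600

Use suppliers in increasing cost order.
ST (15): use full 800 — 3450 GPU-h to go.
S7 (20): use full 150 — 3300 GPU-h to go.
Take 1200 from SX at 80 — need 2100 more.
Take 1250 from SJ at 115 — need 850 more.
S10 at 130: take all 250 GPU-h — 600 still needed.
S17 (140): take the remaining 600 — done.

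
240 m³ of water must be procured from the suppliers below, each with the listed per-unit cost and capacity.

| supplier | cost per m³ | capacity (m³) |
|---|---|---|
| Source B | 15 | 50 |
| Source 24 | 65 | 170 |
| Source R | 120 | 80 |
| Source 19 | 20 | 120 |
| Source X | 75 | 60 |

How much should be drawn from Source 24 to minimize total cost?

70

Cheapest first:
Source B at 15: take all 50 m³ ; 190 still needed.
Take 120 from Source 19 at 20 ; need 70 more.
Take 70 from Source 24 at 65 to finish.
Source X, Source R: unused.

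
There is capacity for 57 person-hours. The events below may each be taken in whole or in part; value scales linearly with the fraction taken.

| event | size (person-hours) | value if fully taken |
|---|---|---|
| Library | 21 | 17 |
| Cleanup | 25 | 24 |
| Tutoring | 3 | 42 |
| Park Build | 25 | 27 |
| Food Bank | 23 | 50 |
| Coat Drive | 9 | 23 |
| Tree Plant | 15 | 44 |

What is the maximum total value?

Sort by value density: Tutoring 42/3≈14, Tree Plant 44/15≈2.93, Coat Drive 23/9≈2.56, Food Bank 50/23≈2.17, Park Build 27/25≈1.08, Cleanup 24/25≈0.96, Library 17/21≈0.81.
All 3 person-hours of Tutoring fit (value 42) — 54 remain.
Tree Plant: take in full, 15 person-hours for value 44 — 39 left.
All 9 person-hours of Coat Drive fit (value 23) — 30 remain.
Food Bank: take in full, 23 person-hours for value 50 — 7 left.
Only 7 person-hours remain; take 7/25 of Park Build for value 27×7/25 = 7.56.
Total value = 166.56.

166.56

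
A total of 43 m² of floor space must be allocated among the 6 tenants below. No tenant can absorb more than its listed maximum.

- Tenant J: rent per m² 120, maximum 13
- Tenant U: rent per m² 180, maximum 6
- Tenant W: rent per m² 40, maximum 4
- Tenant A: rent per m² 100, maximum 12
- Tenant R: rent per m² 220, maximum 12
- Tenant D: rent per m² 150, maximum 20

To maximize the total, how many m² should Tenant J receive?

5

Rank by rent per m²: Tenant R 220 > Tenant U 180 > Tenant D 150 > Tenant J 120 > Tenant A 100 > Tenant W 40.
Tenant R takes 12 to reach its cap of 12 — 31 left.
Tenant U: +6 to 6 (cap) — 25 left.
Tenant D: +20 to 20 (cap) — 5 left.
Tenant J: +5 (room for 13) → 5. Pool exhausted.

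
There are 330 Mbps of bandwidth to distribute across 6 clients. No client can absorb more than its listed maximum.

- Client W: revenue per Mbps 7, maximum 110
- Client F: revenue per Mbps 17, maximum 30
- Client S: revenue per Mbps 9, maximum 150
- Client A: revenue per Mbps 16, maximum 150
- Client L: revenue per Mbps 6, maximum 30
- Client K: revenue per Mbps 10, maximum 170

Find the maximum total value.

Highest revenue per Mbps first: Client F 17 > Client A 16 > Client K 10 > Client S 9 > Client W 7 > Client L 6.
Client F takes 30 to reach its cap of 30 ; 300 left.
Give Client A 150 to hit its cap of 150 ; 150 left.
Client K has room for 170 but only 150 remain, so it gets 150.
Total = 17×30 + 16×150 + 10×150 = 4410.

4410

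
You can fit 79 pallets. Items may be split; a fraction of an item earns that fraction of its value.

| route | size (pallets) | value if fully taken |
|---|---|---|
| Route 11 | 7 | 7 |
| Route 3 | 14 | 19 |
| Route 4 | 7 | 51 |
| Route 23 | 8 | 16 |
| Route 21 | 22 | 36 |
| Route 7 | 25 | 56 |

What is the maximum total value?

Best value per unit of size first: Route 4 51/7≈7.29, Route 7 56/25≈2.24, Route 23 16/8≈2, Route 21 36/22≈1.64, Route 3 19/14≈1.36, Route 11 7/7≈1.
Take all of Route 4 (7 pallets, value 51) — 72 pallets left.
Route 7: take in full, 25 pallets for value 56 — 47 left.
Route 23: take in full, 8 pallets for value 16 — 39 left.
Take all of Route 21 (22 pallets, value 36) — 17 pallets left.
All 14 pallets of Route 3 fit (value 19) — 3 remain.
3 pallets left: a 3/7 share of Route 11 gives 7×3/7 = 3.
Total value = 181.

181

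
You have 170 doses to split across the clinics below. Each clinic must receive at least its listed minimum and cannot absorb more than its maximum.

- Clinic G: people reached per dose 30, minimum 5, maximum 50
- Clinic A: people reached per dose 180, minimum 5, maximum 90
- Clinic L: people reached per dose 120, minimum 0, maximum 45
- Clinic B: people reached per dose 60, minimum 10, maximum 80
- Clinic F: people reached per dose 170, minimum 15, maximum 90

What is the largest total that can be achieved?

28000

Meeting every minimum uses 5+5+0+10+15 = 35 doses, leaving 135.
Rank by people reached per dose: Clinic A 180 > Clinic F 170 > Clinic L 120 > Clinic B 60 > Clinic G 30.
Give Clinic A 85 more to hit its cap of 90 — 50 left.
Only 50 left; Clinic F takes them to reach 65.
Total = 30×5 + 180×90 + 60×10 + 170×65 = 28000.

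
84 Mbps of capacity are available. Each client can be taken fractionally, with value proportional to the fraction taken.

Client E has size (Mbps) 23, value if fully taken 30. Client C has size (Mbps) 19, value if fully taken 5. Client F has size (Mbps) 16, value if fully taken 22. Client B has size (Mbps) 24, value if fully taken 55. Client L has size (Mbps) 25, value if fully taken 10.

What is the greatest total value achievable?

115.4

Best value per unit of size first: Client B 55/24≈2.29, Client F 22/16≈1.38, Client E 30/23≈1.3, Client L 10/25≈0.4, Client C 5/19≈0.263.
Client B: take in full, 24 Mbps for value 55 — 60 left.
All 16 Mbps of Client F fit (value 22) — 44 remain.
Client E: take in full, 23 Mbps for value 30 — 21 left.
Fill the last 21 Mbps with part of Client L: 21/25 of it earns 8.4.
Total value = 115.4.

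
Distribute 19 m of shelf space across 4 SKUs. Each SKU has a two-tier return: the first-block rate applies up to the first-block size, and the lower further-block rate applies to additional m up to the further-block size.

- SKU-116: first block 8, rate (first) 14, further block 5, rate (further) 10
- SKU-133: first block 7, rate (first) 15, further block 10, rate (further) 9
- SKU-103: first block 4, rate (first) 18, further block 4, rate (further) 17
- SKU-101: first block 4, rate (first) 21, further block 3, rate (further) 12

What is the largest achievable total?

329

Rank every tier by rate: SKU-101/tier1 21 > SKU-103/tier1 18 > SKU-103/tier2 17 > SKU-133/tier1 15 > SKU-116/tier1 14 > SKU-101/tier2 12 > SKU-116/tier2 10 > SKU-133/tier2 9.
Fill SKU-101 tier1 block (4 at 21) → 15 left.
SKU-103 tier1 at 18: fill all 4 → 11 left.
SKU-103/tier2 (17): +4 → 7 left.
SKU-133/tier1 (15): +7 → 0 left.
Total = 21×4 + 18×4 + 17×4 + 15×7 = 329.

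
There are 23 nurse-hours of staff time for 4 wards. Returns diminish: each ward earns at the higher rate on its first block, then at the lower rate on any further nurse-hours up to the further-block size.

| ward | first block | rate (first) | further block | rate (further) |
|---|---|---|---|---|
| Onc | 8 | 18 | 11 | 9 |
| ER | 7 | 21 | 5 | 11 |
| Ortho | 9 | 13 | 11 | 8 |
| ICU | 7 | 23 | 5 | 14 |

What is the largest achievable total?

466

Treat each block as its own option and order by rate: ICU/first 23 > ER/first 21 > Onc/first 18 > ICU/second 14 > Ortho/first 13 > ER/second 11 > Onc/second 9 > Ortho/second 8.
ICU/first (23): +7 → 16 left.
Fill ER first block (7 at 21) → 9 left.
Fill Onc first block (8 at 18) → 1 left.
ICU/second: +1 of 5 at 14; pool empty.
Total = 23×7 + 21×7 + 18×8 + 14×1 = 466.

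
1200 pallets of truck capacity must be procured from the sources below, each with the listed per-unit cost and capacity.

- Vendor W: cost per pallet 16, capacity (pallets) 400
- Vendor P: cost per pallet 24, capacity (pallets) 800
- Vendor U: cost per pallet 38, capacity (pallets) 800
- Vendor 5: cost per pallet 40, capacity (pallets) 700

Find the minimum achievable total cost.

Use sources in increasing cost order.
Vendor W at 16: take all 400 pallets — 800 still needed.
Vendor P (24): use full 800 — 0 pallets to go.
Vendor U, Vendor 5: unused.
Cost = 400×16 + 800×24 = 25600.

25600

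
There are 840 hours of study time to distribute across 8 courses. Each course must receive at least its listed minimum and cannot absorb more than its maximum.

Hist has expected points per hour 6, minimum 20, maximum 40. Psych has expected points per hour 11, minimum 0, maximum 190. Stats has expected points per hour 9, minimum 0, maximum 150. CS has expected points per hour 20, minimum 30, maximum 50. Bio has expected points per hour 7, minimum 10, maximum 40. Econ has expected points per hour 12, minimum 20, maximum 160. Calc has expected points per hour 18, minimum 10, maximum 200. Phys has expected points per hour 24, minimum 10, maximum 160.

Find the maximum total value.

Meeting every minimum uses 20+0+0+30+10+20+10+10 = 100 hours, leaving 740.
Order the courses by expected points per hour: Phys 24 > CS 20 > Calc 18 > Econ 12 > Psych 11 > Stats 9 > Bio 7 > Hist 6.
Give Phys 150 more to hit its cap of 160 ; 590 left.
CS takes 20 more to reach its cap of 50 ; 570 left.
Calc: +190 to 200 (cap) ; 380 left.
Give Econ 140 more to hit its cap of 160 ; 240 left.
Psych takes 190 more to reach its cap of 190 ; 50 left.
Stats has room for 150 more but only 50 remain, so it gets 50.
Total = 6×20 + 11×190 + 9×50 + 20×50 + 7×10 + 12×160 + 18×200 + 24×160 = 13090.

13090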